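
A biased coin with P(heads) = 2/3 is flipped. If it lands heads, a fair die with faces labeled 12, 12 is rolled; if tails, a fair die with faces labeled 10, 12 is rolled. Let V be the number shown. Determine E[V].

E[V | heads] = (12+12)/2 = 12.
E[V | tails] = (10+12)/2 = 11.
E[V] = (2/3)·(12) + (1/3)·(11) = 35/3.

35/3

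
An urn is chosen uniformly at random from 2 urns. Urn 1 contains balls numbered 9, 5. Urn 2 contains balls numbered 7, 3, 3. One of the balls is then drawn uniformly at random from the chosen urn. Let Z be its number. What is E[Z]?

E[Z | urn 1] = (9+5)/2 = 7.
E[Z | urn 2] = (7+3+3)/3 = 13/3.
By the law of total expectation,
E[Z] = (1/2)·(7) + (1/2)·(13/3) = 17/3.

17/3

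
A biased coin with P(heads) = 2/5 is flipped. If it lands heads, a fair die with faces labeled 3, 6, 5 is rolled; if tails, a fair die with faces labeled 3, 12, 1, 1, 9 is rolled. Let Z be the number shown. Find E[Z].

E[Z | heads] = (3+6+5)/3 = 14/3.
E[Z | tails] = (3+12+1+1+9)/5 = 26/5.
E[Z] = (2/5)·(14/3) + (3/5)·(26/5) = 374/75.

374/75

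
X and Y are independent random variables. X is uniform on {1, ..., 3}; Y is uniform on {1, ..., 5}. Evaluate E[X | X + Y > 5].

7/3

P(X + Y > 5) = 2/5.
Summing X·P(x,y) over outcomes with X + Y > 5 gives 14/15.
E[X | X + Y > 5] = (14/15) / (2/5) = 7/3.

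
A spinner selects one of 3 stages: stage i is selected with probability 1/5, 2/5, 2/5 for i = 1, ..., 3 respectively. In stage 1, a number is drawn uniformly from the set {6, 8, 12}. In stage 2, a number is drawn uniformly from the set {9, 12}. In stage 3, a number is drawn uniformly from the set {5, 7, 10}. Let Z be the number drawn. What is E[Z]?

133/15

E[Z | stage 1] = (6+8+12)/3 = 26/3.
E[Z | stage 2] = (9+12)/2 = 21/2.
E[Z | stage 3] = (5+7+10)/3 = 22/3.
By the law of total expectation,
E[Z] = (1/5)·(26/3) + (2/5)·(21/2) + (2/5)·(22/3) = 133/15.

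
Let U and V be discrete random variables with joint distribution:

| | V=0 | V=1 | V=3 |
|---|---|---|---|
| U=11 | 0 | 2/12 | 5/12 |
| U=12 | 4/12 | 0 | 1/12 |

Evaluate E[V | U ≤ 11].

P(U ≤ 11) = 7/12.
Σ V·P over the event = 1·(2/12) + 3·(5/12) = 17/12.
E[V | U ≤ 11] = (17/12) / (7/12) = 17/7.

17/7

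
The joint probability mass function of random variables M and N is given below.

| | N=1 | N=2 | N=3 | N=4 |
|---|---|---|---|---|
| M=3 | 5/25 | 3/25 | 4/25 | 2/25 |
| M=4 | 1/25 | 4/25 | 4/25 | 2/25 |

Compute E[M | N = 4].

7/2

P(N = 4) = 4/25.
Σ M·P over the event = 3·(2/25) + 4·(2/25) = 14/25.
E[M | N = 4] = (14/25) / (4/25) = 7/2.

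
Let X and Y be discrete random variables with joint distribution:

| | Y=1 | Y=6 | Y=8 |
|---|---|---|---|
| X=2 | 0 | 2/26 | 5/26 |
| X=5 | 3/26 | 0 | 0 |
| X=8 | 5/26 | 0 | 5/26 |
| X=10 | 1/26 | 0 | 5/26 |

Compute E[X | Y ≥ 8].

20/3

P(Y ≥ 8) = 15/26.
Σ X·P over the event = 2·(5/26) + 8·(5/26) + 10·(5/26) = 50/13.
E[X | Y ≥ 8] = (50/13) / (15/26) = 20/3.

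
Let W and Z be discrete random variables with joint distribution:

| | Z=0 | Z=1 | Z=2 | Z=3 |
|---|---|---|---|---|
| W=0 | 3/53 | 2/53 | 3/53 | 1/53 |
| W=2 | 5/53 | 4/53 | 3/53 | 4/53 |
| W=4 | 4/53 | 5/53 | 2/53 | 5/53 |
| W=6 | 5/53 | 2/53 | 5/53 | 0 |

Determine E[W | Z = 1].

P(Z = 1) = 13/53.
Σ W·P over the event = 0·(2/53) + 2·(4/53) + 4·(5/53) + 6·(2/53) = 40/53.
E[W | Z = 1] = (40/53) / (13/53) = 40/13.

40/13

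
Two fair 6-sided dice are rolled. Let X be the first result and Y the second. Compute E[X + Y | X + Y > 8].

P(X + Y > 8) = 5/18.
Summing (X+Y)·P(x,y) over outcomes with X + Y > 8 gives 25/9.
E[X + Y | X + Y > 8] = (25/9) / (5/18) = 10.

10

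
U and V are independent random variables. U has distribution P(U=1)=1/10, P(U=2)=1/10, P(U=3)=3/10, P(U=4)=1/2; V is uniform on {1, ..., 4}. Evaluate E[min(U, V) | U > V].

20/11

P(U > V) = 11/20.
Summing min(U,V)·P(x,y) over outcomes with U > V gives 1.
E[min(U, V) | U > V] = (1) / (11/20) = 20/11.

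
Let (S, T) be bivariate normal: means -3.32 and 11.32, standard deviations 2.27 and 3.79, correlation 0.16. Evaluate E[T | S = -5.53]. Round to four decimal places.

E[T | S=x] = μ_T + ρ(σ_T/σ_S)(x − μ_S) for jointly normal variables.
E[T | S=-5.53] = 11.32 + (0.16)·(3.79/2.27)·(-5.53 − (-3.32)) = 11.32 + (0.26714)·(-2.21) = 10.7296.

10.7296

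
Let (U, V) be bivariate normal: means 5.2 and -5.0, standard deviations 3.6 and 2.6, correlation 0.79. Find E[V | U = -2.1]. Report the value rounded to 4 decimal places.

-9.1651

The regression of V on U has slope ρ·σ_V/σ_U and passes through (μ_U, μ_V).
E[V | U=-2.1] = -5.0 + (0.79)·(2.6/3.6)·(-2.1 − (5.2)) = -5.0 + (0.57056)·(-7.3) = -9.1651.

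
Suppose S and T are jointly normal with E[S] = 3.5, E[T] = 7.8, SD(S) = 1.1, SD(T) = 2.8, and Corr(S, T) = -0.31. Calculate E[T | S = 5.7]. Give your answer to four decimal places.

6.0640

E[T | S=x] = μ_T + ρ(σ_T/σ_S)(x − μ_S) for jointly normal variables.
E[T | S=5.7] = 7.8 + (-0.31)·(2.8/1.1)·(5.7 − (3.5)) = 7.8 + (-0.78909)·(2.2) = 6.0640.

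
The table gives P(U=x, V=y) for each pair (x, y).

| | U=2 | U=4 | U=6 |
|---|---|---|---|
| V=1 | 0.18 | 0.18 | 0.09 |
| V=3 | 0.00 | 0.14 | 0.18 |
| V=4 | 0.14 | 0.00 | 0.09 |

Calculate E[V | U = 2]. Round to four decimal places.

P(U = 2) = 0.32.
Σ V·P over the event = 1·(0.18) + 4·(0.14) = 0.74.
E[V | U = 2] = (0.74) / (0.32) = 2.3125.

2.3125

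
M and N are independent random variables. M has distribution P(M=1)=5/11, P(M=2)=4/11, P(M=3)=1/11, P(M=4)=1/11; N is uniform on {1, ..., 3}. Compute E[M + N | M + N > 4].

49/9

P(M + N > 4) = 3/11.
Summing (M+N)·P(x,y) over outcomes with M + N > 4 gives 49/33.
E[M + N | M + N > 4] = (49/33) / (3/11) = 49/9.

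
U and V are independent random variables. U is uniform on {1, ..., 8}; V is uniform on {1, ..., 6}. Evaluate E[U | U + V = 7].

Outcomes with U + V = 7: (1,6), (2,5), (3,4), (4,3), (5,2), (6,1), each with probability 1/48.
E[U | U + V = 7] = (1 + 2 + 3 + 4 + 5 + 6) / 6 = 7/2.

7/2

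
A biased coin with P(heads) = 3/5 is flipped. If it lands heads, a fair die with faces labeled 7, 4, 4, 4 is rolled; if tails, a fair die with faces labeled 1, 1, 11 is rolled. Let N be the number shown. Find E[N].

E[N | heads] = (7+4+4+4)/4 = 19/4.
E[N | tails] = (1+1+11)/3 = 13/3.
By the law of total expectation,
E[N] = (3/5)·(19/4) + (2/5)·(13/3) = 55/12.

55/12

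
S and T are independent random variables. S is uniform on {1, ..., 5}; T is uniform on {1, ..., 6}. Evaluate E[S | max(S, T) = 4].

Outcomes with max(S, T) = 4: (1,4), (2,4), (3,4), (4,1), (4,2), (4,3), (4,4), each with probability 1/30.
E[S | max(S, T) = 4] = (1 + 2 + 3 + 4 + 4 + 4 + 4) / 7 = 22/7.

22/7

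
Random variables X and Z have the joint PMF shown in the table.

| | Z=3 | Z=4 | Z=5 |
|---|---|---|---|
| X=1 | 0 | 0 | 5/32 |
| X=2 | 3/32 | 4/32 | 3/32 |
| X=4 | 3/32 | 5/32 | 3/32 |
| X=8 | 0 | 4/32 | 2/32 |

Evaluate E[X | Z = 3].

P(Z = 3) = 3/16.
Summing X·P(X=x,Z=y) over the conditioning event gives 9/16.
E[X | Z = 3] = (9/16) / (3/16) = 3.

3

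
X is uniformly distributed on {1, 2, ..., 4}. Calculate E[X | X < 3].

Given X < 3, X is equally likely to be any of {1, 2}.
E[X | X < 3] = (1 + 2) / 2 = 3/2.

3/2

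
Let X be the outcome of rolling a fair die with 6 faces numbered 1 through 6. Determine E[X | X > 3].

5

Given X > 3, X is equally likely to be any of {4, 5, 6}.
E[X | X > 3] = (4 + 5 + 6) / 3 = 5.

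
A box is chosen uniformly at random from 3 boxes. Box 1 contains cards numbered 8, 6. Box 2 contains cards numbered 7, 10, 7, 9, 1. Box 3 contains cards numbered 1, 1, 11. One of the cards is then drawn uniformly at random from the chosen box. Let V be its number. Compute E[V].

272/45

E[V | box 1] = (8+6)/2 = 7.
E[V | box 2] = (7+10+7+9+1)/5 = 34/5.
E[V | box 3] = (1+1+11)/3 = 13/3.
E[V] = (1/3)·(7) + (1/3)·(34/5) + (1/3)·(13/3) = 272/45.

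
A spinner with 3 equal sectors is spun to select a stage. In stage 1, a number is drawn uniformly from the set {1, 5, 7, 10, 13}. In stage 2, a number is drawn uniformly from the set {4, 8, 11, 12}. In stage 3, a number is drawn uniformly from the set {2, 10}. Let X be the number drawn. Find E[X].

439/60

E[X | stage 1] = (1+5+7+10+13)/5 = 36/5.
E[X | stage 2] = (4+8+11+12)/4 = 35/4.
E[X | stage 3] = (2+10)/2 = 6.
By the law of total expectation,
E[X] = (1/3)·(36/5) + (1/3)·(35/4) + (1/3)·(6) = 439/60.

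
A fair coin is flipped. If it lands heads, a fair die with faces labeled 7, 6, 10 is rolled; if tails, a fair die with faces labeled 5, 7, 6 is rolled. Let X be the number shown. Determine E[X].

E[X | heads] = (7+6+10)/3 = 23/3.
E[X | tails] = (5+7+6)/3 = 6.
By the law of total expectation,
E[X] = (1/2)·(23/3) + (1/2)·(6) = 41/6.

41/6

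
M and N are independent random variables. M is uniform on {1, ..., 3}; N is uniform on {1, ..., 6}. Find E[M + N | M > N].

4

Outcomes with M > N: (2,1), (3,1), (3,2), each with probability 1/18.
E[M + N | M > N] = (3 + 4 + 5) / 3 = 4.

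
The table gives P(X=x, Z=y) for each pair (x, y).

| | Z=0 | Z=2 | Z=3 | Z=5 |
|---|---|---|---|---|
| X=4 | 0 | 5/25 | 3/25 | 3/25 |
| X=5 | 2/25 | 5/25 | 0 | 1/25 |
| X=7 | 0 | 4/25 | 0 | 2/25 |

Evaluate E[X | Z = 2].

P(Z = 2) = 14/25.
Summing X·P(X=x,Z=y) over the conditioning event gives 73/25.
E[X | Z = 2] = (73/25) / (14/25) = 73/14.

73/14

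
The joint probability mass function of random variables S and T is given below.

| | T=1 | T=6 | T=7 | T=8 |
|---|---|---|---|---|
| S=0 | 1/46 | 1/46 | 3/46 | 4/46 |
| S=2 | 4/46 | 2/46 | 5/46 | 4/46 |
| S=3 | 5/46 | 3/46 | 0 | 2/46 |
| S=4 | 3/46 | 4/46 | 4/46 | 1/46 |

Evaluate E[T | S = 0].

P(S = 0) = 9/46.
Σ T·P over the event = 1·(1/46) + 6·(1/46) + 7·(3/46) + 8·(4/46) = 30/23.
E[T | S = 0] = (30/23) / (9/46) = 20/3.

20/3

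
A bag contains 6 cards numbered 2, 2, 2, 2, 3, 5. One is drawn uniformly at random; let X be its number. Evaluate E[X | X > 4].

5

P(X > 4) = 1/6.
Σ over the event: 5·1/6 = 5/6.
E[X | X > 4] = (5/6) / (1/6) = 5.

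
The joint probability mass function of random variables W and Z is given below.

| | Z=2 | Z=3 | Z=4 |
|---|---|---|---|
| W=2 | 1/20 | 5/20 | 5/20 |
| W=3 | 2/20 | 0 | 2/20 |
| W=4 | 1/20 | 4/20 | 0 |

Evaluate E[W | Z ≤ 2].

P(Z ≤ 2) = 1/5.
Σ W·P over the event = 2·(1/20) + 3·(2/20) + 4·(1/20) = 3/5.
E[W | Z ≤ 2] = (3/5) / (1/5) = 3.

3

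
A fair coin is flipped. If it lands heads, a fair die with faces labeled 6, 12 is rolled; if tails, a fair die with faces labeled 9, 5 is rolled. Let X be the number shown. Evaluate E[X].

8

E[X | heads] = (6+12)/2 = 9.
E[X | tails] = (9+5)/2 = 7.
E[X] = (1/2)·(9) + (1/2)·(7) = 8.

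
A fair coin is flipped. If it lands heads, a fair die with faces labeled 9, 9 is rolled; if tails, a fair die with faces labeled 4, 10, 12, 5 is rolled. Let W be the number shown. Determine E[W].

67/8

E[W | heads] = (9+9)/2 = 9.
E[W | tails] = (4+10+12+5)/4 = 31/4.
E[W] = (1/2)·(9) + (1/2)·(31/4) = 67/8.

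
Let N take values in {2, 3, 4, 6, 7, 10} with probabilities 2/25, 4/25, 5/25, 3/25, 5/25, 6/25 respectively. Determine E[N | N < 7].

27/7

P(N < 7) = 14/25.
Σ over the event: 2·2/25 + 3·4/25 + 4·1/5 + 6·3/25 = 54/25.
E[N | N < 7] = (54/25) / (14/25) = 27/7.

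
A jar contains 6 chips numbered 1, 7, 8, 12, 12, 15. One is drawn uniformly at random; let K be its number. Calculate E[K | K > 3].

P(K > 3) = 5/6.
Σ over the event: 7·1/6 + 8·1/6 + 12·1/3 + 15·1/6 = 9.
E[K | K > 3] = (9) / (5/6) = 54/5.

54/5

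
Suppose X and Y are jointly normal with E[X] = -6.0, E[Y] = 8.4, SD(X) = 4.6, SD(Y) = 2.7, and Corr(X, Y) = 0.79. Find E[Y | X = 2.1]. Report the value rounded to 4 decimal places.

12.1559

The regression of Y on X has slope ρ·σ_Y/σ_X and passes through (μ_X, μ_Y).
E[Y | X=2.1] = 8.4 + (0.79)·(2.7/4.6)·(2.1 − (-6.0)) = 8.4 + (0.463696)·(8.1) = 12.1559.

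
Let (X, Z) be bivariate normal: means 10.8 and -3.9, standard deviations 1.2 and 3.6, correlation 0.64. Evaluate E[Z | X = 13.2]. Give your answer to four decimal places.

0.7080

E[Z | X=x] = μ_Z + ρ(σ_Z/σ_X)(x − μ_X) for jointly normal variables.
E[Z | X=13.2] = -3.9 + (0.64)·(3.6/1.2)·(13.2 − (10.8)) = -3.9 + (1.92)·(2.4) = 0.7080.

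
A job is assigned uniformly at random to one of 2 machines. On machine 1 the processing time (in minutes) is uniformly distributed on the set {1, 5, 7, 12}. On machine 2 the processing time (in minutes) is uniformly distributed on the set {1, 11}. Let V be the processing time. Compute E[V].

E[V | machine 1] = (1+5+7+12)/4 = 25/4.
E[V | machine 2] = (1+11)/2 = 6.
By the law of total expectation,
E[V] = (1/2)·(25/4) + (1/2)·(6) = 49/8.

49/8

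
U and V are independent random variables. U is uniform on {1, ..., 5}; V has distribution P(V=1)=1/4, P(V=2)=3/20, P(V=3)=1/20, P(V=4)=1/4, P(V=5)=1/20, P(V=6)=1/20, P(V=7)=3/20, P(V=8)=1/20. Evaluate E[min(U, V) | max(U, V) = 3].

P(max(U, V) = 3) = 11/100.
Summing min(U,V)·P(x,y) over outcomes with max(U, V) = 3 gives 17/100.
E[min(U, V) | max(U, V) = 3] = (17/100) / (11/100) = 17/11.

17/11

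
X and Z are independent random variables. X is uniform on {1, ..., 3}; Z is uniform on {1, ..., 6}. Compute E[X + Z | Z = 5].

Outcomes with Z = 5: (1,5), (2,5), (3,5), each with probability 1/18.
E[X + Z | Z = 5] = (6 + 7 + 8) / 3 = 7.

7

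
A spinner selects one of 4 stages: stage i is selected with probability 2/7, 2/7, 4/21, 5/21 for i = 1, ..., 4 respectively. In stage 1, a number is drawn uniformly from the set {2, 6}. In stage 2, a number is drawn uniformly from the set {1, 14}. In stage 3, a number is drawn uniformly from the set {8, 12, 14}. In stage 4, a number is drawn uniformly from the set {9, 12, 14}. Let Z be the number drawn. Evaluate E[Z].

74/9

E[Z | stage 1] = (2+6)/2 = 4.
E[Z | stage 2] = (1+14)/2 = 15/2.
E[Z | stage 3] = (8+12+14)/3 = 34/3.
E[Z | stage 4] = (9+12+14)/3 = 35/3.
By the law of total expectation,
E[Z] = (2/7)·(4) + (2/7)·(15/2) + (4/21)·(34/3) + (5/21)·(35/3) = 74/9.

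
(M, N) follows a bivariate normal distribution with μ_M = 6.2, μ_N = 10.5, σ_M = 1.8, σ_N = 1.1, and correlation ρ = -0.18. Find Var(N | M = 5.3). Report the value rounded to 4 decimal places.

Var(N | M=x) = (1 − ρ²)·σ_N².
Var(N | M=5.3) = (1.1)²·(1 − (-0.18)²) = 1.21·0.9676 = 1.1708.

1.1708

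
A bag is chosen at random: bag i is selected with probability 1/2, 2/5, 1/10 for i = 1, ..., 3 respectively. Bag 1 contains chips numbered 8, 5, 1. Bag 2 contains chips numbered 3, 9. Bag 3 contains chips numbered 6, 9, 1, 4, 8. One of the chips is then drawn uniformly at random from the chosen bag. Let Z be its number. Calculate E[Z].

E[Z | bag 1] = (8+5+1)/3 = 14/3.
E[Z | bag 2] = (3+9)/2 = 6.
E[Z | bag 3] = (6+9+1+4+8)/5 = 28/5.
By the law of total expectation,
E[Z] = (1/2)·(14/3) + (2/5)·(6) + (1/10)·(28/5) = 397/75.

397/75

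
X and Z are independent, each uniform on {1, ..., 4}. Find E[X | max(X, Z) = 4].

Outcomes with max(X, Z) = 4: (1,4), (2,4), (3,4), (4,1), (4,2), (4,3), (4,4), each with probability 1/16.
E[X | max(X, Z) = 4] = (1 + 2 + 3 + 4 + 4 + 4 + 4) / 7 = 22/7.

22/7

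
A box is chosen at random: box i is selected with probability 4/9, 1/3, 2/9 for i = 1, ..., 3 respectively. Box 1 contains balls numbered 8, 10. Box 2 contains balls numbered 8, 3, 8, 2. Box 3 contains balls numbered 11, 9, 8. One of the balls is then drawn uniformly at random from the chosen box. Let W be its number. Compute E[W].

845/108

E[W | box 1] = (8+10)/2 = 9.
E[W | box 2] = (8+3+8+2)/4 = 21/4.
E[W | box 3] = (11+9+8)/3 = 28/3.
E[W] = (4/9)·(9) + (1/3)·(21/4) + (2/9)·(28/3) = 845/108.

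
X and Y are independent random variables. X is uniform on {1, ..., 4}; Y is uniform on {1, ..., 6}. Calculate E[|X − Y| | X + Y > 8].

2

P(X + Y > 8) = 1/8.
Summing |X−Y|·P(x,y) over outcomes with X + Y > 8 gives 1/4.
E[|X − Y| | X + Y > 8] = (1/4) / (1/8) = 2.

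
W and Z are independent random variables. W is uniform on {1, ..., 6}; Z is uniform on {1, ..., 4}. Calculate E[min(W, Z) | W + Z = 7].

9/4

Outcomes with W + Z = 7: (3,4), (4,3), (5,2), (6,1), each with probability 1/24.
E[min(W, Z) | W + Z = 7] = (3 + 3 + 2 + 1) / 4 = 9/4.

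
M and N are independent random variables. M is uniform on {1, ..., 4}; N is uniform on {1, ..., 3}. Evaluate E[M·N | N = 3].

15/2

Outcomes with N = 3: (1,3), (2,3), (3,3), (4,3), each with probability 1/12.
E[M·N | N = 3] = (3 + 6 + 9 + 12) / 4 = 15/2.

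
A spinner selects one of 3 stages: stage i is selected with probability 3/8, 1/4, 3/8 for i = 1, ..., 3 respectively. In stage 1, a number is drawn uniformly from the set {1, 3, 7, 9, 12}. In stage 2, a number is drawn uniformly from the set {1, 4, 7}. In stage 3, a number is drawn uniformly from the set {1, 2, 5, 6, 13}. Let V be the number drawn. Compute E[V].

217/40

E[V | stage 1] = (1+3+7+9+12)/5 = 32/5.
E[V | stage 2] = (1+4+7)/3 = 4.
E[V | stage 3] = (1+2+5+6+13)/5 = 27/5.
By the law of total expectation,
E[V] = (3/8)·(32/5) + (1/4)·(4) + (3/8)·(27/5) = 217/40.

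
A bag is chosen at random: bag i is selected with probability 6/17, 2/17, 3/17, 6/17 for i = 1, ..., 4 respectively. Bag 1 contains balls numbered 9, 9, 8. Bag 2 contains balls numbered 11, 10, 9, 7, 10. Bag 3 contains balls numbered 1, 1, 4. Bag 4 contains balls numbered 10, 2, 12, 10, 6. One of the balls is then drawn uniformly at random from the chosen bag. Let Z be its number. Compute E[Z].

E[Z | bag 1] = (9+9+8)/3 = 26/3.
E[Z | bag 2] = (11+10+9+7+10)/5 = 47/5.
E[Z | bag 3] = (1+1+4)/3 = 2.
E[Z | bag 4] = (10+2+12+10+6)/5 = 8.
By the law of total expectation,
E[Z] = (6/17)·(26/3) + (2/17)·(47/5) + (3/17)·(2) + (6/17)·(8) = 624/85.

624/85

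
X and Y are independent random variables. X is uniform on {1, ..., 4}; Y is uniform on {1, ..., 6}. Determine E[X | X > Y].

P(X > Y) = 1/4.
Summing X·P(x,y) over outcomes with X > Y gives 5/6.
E[X | X > Y] = (5/6) / (1/4) = 10/3.

10/3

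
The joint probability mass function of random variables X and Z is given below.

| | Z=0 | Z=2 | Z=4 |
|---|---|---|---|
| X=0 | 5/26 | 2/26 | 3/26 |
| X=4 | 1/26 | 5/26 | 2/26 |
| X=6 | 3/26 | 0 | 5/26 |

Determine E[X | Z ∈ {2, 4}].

58/17

P(Z ∈ {2, 4}) = 17/26.
Σ X·P over the event = 0·(2/26) + 0·(3/26) + 4·(5/26) + 4·(2/26) + 6·(5/26) = 29/13.
E[X | Z ∈ {2, 4}] = (29/13) / (17/26) = 58/17.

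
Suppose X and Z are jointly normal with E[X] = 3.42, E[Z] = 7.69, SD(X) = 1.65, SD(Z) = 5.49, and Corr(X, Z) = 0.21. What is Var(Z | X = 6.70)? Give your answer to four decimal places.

28.8109

For a bivariate normal, Var(Z | X=x) = σ_Z²(1 − ρ²).
Var(Z | X=6.70) = (5.49)²·(1 − (0.21)²) = 30.1401·0.9559 = 28.8109.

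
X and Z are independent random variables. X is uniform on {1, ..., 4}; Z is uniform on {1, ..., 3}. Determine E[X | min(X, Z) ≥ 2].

P(min(X, Z) ≥ 2) = 1/2.
Summing X·P(x,y) over outcomes with min(X, Z) ≥ 2 gives 3/2.
E[X | min(X, Z) ≥ 2] = (3/2) / (1/2) = 3.

3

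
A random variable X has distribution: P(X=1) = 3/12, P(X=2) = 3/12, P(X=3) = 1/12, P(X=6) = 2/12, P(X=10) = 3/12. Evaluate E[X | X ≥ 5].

42/5

P(X ≥ 5) = 5/12.
Σ over the event: 6·1/6 + 10·1/4 = 7/2.
E[X | X ≥ 5] = (7/2) / (5/12) = 42/5.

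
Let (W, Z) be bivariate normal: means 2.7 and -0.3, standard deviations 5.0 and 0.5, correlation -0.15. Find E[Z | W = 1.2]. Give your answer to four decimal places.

-0.2775

For a bivariate normal, E[Z | W=x] = μ_Z + ρ·(σ_Z/σ_W)·(x − μ_W).
E[Z | W=1.2] = -0.3 + (-0.15)·(0.5/5.0)·(1.2 − (2.7)) = -0.3 + (-0.015)·(-1.5) = -0.2775.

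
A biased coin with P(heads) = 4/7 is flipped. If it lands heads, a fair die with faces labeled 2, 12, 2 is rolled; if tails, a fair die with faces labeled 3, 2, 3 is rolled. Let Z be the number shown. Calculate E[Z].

E[Z | heads] = (2+12+2)/3 = 16/3.
E[Z | tails] = (3+2+3)/3 = 8/3.
By the law of total expectation,
E[Z] = (4/7)·(16/3) + (3/7)·(8/3) = 88/21.

88/21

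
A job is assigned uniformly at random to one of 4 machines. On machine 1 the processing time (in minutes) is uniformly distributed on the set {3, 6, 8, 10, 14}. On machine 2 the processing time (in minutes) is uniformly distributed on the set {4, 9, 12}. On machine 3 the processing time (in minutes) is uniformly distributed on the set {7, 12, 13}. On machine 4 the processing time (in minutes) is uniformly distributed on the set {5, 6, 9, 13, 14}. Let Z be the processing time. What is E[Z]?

183/20

E[Z | machine 1] = (3+6+8+10+14)/5 = 41/5.
E[Z | machine 2] = (4+9+12)/3 = 25/3.
E[Z | machine 3] = (7+12+13)/3 = 32/3.
E[Z | machine 4] = (5+6+9+13+14)/5 = 47/5.
E[Z] = (1/4)·(41/5) + (1/4)·(25/3) + (1/4)·(32/3) + (1/4)·(47/5) = 183/20.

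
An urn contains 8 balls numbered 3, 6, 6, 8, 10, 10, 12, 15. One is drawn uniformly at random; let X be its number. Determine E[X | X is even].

26/3

P(X is even) = 3/4.
Σ over the event: 6·1/4 + 8·1/8 + 10·1/4 + 12·1/8 = 13/2.
E[X | X is even] = (13/2) / (3/4) = 26/3.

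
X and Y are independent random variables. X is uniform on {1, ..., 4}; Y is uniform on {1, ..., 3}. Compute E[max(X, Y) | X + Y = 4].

Outcomes with X + Y = 4: (1,3), (2,2), (3,1), each with probability 1/12.
E[max(X, Y) | X + Y = 4] = (3 + 2 + 3) / 3 = 8/3.

8/3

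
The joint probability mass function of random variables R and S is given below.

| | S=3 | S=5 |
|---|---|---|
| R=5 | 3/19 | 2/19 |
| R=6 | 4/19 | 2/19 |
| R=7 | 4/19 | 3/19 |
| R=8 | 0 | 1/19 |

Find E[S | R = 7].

P(R = 7) = 7/19.
Summing S·P(R=x,S=y) over the conditioning event gives 27/19.
E[S | R = 7] = (27/19) / (7/19) = 27/7.

27/7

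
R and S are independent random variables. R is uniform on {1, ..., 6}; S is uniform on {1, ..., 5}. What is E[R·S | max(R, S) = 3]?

27/5

Outcomes with max(R, S) = 3: (1,3), (2,3), (3,1), (3,2), (3,3), each with probability 1/30.
E[R·S | max(R, S) = 3] = (3 + 6 + 3 + 6 + 9) / 5 = 27/5.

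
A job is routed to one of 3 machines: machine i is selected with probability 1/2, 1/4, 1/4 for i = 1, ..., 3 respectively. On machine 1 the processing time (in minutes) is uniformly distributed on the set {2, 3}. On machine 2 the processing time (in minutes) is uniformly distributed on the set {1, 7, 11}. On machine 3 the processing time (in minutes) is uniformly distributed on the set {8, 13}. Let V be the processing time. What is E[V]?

E[V | machine 1] = (2+3)/2 = 5/2.
E[V | machine 2] = (1+7+11)/3 = 19/3.
E[V | machine 3] = (8+13)/2 = 21/2.
E[V] = (1/2)·(5/2) + (1/4)·(19/3) + (1/4)·(21/2) = 131/24.

131/24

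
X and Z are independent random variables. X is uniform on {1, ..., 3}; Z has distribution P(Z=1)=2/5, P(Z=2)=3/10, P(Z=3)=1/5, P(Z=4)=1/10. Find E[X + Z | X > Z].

P(X > Z) = 11/30.
Summing (X+Z)·P(x,y) over outcomes with X > Z gives 43/30.
E[X + Z | X > Z] = (43/30) / (11/30) = 43/11.

43/11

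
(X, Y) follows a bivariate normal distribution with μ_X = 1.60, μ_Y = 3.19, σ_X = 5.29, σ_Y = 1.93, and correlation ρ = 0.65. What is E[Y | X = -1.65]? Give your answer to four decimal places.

2.4193

The regression of Y on X has slope ρ·σ_Y/σ_X and passes through (μ_X, μ_Y).
E[Y | X=-1.65] = 3.19 + (0.65)·(1.93/5.29)·(-1.65 − (1.60)) = 3.19 + (0.23715)·(-3.25) = 2.4193.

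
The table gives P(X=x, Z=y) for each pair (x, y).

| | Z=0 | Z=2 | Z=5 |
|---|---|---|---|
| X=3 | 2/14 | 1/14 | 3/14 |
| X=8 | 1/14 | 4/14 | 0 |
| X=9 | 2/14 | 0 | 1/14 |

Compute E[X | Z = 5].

P(Z = 5) = 2/7.
Σ X·P over the event = 3·(3/14) + 9·(1/14) = 9/7.
E[X | Z = 5] = (9/7) / (2/7) = 9/2.

9/2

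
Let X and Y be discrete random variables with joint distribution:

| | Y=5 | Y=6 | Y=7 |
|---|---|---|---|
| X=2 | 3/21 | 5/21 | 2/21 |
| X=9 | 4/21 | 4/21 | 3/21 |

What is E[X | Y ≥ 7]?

P(Y ≥ 7) = 5/21.
Σ X·P over the event = 2·(2/21) + 9·(3/21) = 31/21.
E[X | Y ≥ 7] = (31/21) / (5/21) = 31/5.

31/5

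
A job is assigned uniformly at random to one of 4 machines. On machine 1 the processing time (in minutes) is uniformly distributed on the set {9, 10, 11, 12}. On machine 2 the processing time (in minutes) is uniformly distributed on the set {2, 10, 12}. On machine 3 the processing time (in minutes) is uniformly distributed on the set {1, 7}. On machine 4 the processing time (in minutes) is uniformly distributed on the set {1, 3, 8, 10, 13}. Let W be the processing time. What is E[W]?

59/8

E[W | machine 1] = (9+10+11+12)/4 = 21/2.
E[W | machine 2] = (2+10+12)/3 = 8.
E[W | machine 3] = (1+7)/2 = 4.
E[W | machine 4] = (1+3+8+10+13)/5 = 7.
By the law of total expectation,
E[W] = (1/4)·(21/2) + (1/4)·(8) + (1/4)·(4) + (1/4)·(7) = 59/8.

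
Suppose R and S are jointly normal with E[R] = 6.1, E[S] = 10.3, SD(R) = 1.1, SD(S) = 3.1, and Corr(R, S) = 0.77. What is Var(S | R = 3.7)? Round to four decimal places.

3.9122

The conditional variance in a bivariate normal is σ_S²(1 − ρ²), independent of x.
Var(S | R=3.7) = (3.1)²·(1 − (0.77)²) = 9.61·0.4071 = 3.9122.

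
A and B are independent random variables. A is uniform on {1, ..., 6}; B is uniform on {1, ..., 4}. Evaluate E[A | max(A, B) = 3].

Outcomes with max(A, B) = 3: (1,3), (2,3), (3,1), (3,2), (3,3), each with probability 1/24.
E[A | max(A, B) = 3] = (1 + 2 + 3 + 3 + 3) / 5 = 12/5.

12/5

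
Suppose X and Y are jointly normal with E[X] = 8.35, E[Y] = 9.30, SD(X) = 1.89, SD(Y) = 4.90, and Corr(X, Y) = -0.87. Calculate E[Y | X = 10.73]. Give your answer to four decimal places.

3.9318

E[Y | X=x] = μ_Y + ρ(σ_Y/σ_X)(x − μ_X) for jointly normal variables.
E[Y | X=10.73] = 9.30 + (-0.87)·(4.90/1.89)·(10.73 − (8.35)) = 9.30 + (-2.25556)·(2.38) = 3.9318.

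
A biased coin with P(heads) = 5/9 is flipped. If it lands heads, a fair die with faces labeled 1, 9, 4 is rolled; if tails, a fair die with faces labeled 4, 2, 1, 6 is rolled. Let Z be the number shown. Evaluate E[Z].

109/27

E[Z | heads] = (1+9+4)/3 = 14/3.
E[Z | tails] = (4+2+1+6)/4 = 13/4.
By the law of total expectation,
E[Z] = (5/9)·(14/3) + (4/9)·(13/4) = 109/27.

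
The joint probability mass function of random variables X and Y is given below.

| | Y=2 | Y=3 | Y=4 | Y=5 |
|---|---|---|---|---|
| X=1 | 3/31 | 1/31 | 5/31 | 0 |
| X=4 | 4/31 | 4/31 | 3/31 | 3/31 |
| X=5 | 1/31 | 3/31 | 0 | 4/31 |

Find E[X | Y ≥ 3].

P(Y ≥ 3) = 23/31.
Σ X·P over the event = 1·(1/31) + 1·(5/31) + 4·(4/31) + 4·(3/31) + 4·(3/31) + 5·(3/31) + 5·(4/31) = 81/31.
E[X | Y ≥ 3] = (81/31) / (23/31) = 81/23.

81/23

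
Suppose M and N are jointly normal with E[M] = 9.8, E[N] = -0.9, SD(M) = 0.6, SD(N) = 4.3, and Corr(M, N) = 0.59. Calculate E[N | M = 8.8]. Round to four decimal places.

E[N | M=x] = μ_N + ρ(σ_N/σ_M)(x − μ_M) for jointly normal variables.
E[N | M=8.8] = -0.9 + (0.59)·(4.3/0.6)·(8.8 − (9.8)) = -0.9 + (4.2283)·(-1) = -5.1283.

-5.1283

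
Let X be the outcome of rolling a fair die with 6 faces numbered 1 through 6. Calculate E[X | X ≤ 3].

2

Given X ≤ 3, X is equally likely to be any of {1, 2, 3}.
E[X | X ≤ 3] = (1 + 2 + 3) / 3 = 2.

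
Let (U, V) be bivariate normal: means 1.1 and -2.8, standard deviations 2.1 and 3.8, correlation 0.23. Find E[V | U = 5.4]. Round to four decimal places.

E[V | U=x] = μ_V + ρ(σ_V/σ_U)(x − μ_U) for jointly normal variables.
E[V | U=5.4] = -2.8 + (0.23)·(3.8/2.1)·(5.4 − (1.1)) = -2.8 + (0.41619)·(4.3) = -1.0104.

-1.0104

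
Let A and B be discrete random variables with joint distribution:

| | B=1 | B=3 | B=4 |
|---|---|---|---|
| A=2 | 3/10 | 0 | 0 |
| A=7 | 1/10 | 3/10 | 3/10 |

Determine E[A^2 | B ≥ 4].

49

P(B ≥ 4) = 3/10.
Σ A^2·P over the event = 49·(3/10) = 147/10.
E[A^2 | B ≥ 4] = (147/10) / (3/10) = 49.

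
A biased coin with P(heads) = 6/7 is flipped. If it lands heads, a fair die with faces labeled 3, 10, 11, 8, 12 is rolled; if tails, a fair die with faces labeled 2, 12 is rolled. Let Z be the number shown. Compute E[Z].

299/35

E[Z | heads] = (3+10+11+8+12)/5 = 44/5.
E[Z | tails] = (2+12)/2 = 7.
By the law of total expectation,
E[Z] = (6/7)·(44/5) + (1/7)·(7) = 299/35.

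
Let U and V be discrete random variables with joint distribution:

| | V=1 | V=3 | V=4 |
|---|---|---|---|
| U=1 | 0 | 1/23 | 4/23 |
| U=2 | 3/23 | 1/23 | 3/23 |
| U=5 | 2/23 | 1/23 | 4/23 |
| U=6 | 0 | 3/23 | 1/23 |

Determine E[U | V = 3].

P(V = 3) = 6/23.
Summing U·P(U=x,V=y) over the conditioning event gives 26/23.
E[U | V = 3] = (26/23) / (6/23) = 13/3.

13/3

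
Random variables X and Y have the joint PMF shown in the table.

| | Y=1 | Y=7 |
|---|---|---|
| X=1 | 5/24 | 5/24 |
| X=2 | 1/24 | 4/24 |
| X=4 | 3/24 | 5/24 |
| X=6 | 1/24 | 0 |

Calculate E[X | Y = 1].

P(Y = 1) = 5/12.
Σ X·P over the event = 1·(5/24) + 2·(1/24) + 4·(3/24) + 6·(1/24) = 25/24.
E[X | Y = 1] = (25/24) / (5/12) = 5/2.

5/2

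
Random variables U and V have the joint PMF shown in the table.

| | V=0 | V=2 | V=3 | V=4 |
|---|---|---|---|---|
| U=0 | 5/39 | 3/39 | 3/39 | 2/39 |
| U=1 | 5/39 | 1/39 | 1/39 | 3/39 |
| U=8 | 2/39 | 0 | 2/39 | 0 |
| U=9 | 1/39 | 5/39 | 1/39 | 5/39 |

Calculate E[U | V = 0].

30/13

P(V = 0) = 1/3.
Σ U·P over the event = 0·(5/39) + 1·(5/39) + 8·(2/39) + 9·(1/39) = 10/13.
E[U | V = 0] = (10/13) / (1/3) = 30/13.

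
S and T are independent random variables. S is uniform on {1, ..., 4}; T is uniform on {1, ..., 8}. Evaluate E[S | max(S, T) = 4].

Outcomes with max(S, T) = 4: (1,4), (2,4), (3,4), (4,1), (4,2), (4,3), (4,4), each with probability 1/32.
E[S | max(S, T) = 4] = (1 + 2 + 3 + 4 + 4 + 4 + 4) / 7 = 22/7.

22/7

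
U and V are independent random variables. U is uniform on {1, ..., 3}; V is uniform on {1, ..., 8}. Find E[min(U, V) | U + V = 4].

Outcomes with U + V = 4: (1,3), (2,2), (3,1), each with probability 1/24.
E[min(U, V) | U + V = 4] = (1 + 2 + 1) / 3 = 4/3.

4/3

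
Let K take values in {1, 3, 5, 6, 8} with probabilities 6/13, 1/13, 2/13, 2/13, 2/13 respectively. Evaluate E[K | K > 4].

P(K > 4) = 6/13.
Σ over the event: 5·2/13 + 6·2/13 + 8·2/13 = 38/13.
E[K | K > 4] = (38/13) / (6/13) = 19/3.

19/3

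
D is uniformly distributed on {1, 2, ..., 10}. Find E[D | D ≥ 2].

6

Given D ≥ 2, D is equally likely to be any of {2, 3, 4, 5, 6, 7, 8, 9, 10}.
E[D | D ≥ 2] = (2 + 3 + 4 + 5 + 6 + 7 + 8 + 9 + 10) / 9 = 6.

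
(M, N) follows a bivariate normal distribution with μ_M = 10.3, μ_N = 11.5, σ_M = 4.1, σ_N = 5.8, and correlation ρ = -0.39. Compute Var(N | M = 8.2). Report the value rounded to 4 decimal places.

Var(N | M=x) = (1 − ρ²)·σ_N².
Var(N | M=8.2) = (5.8)²·(1 − (-0.39)²) = 33.64·0.8479 = 28.5234.

28.5234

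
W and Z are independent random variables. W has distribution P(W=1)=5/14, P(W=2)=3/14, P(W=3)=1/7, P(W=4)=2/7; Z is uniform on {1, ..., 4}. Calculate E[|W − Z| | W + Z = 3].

P(W + Z = 3) = 1/7.
Summing |W−Z|·P(x,y) over outcomes with W + Z = 3 gives 1/7.
E[|W − Z| | W + Z = 3] = (1/7) / (1/7) = 1.

1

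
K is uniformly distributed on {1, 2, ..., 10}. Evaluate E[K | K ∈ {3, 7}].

5

P(K ∈ {3, 7}) = 1/5.
Σ over the event: 3·1/10 + 7·1/10 = 1.
E[K | K ∈ {3, 7}] = (1) / (1/5) = 5.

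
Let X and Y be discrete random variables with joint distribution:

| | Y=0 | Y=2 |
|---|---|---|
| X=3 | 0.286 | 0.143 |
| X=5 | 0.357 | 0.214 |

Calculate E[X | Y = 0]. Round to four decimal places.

P(Y = 0) = 0.643.
Σ X·P over the event = 3·(0.286) + 5·(0.357) = 2.643.
E[X | Y = 0] = (2.643) / (0.643) = 4.1104.

4.1104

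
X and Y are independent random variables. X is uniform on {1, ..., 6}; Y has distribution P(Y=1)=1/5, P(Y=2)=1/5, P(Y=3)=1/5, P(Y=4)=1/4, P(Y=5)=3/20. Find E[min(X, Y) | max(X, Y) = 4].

37/16

P(max(X, Y) = 4) = 4/15.
Summing min(X,Y)·P(x,y) over outcomes with max(X, Y) = 4 gives 37/60.
E[min(X, Y) | max(X, Y) = 4] = (37/60) / (4/15) = 37/16.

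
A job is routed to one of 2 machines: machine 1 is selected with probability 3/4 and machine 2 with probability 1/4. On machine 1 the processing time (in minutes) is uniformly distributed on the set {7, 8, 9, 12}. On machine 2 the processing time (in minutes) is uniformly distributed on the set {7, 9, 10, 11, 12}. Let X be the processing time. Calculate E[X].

46/5

E[X | machine 1] = (7+8+9+12)/4 = 9.
E[X | machine 2] = (7+9+10+11+12)/5 = 49/5.
By the law of total expectation,
E[X] = (3/4)·(9) + (1/4)·(49/5) = 46/5.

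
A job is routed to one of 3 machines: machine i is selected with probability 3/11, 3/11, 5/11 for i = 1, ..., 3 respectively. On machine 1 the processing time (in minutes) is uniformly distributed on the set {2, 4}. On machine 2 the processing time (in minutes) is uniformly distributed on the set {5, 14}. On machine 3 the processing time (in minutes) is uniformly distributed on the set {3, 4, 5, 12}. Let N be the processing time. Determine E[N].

135/22

E[N | machine 1] = (2+4)/2 = 3.
E[N | machine 2] = (5+14)/2 = 19/2.
E[N | machine 3] = (3+4+5+12)/4 = 6.
By the law of total expectation,
E[N] = (3/11)·(3) + (3/11)·(19/2) + (5/11)·(6) = 135/22.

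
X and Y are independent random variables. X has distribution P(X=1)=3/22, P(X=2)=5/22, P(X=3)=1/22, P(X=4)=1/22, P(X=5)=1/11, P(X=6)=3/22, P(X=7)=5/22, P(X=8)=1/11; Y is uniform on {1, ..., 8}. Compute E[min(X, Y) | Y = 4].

P(Y = 4) = 1/8.
Summing min(X,Y)·P(x,y) over outcomes with Y = 4 gives 17/44.
E[min(X, Y) | Y = 4] = (17/44) / (1/8) = 34/11.

34/11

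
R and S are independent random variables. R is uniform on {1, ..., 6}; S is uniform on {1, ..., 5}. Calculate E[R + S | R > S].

P(R > S) = 1/2.
Summing (R+S)·P(x,y) over outcomes with R > S gives 7/2.
E[R + S | R > S] = (7/2) / (1/2) = 7.

7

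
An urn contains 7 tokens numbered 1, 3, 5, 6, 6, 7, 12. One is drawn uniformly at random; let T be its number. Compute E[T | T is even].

P(T is even) = 3/7.
Σ over the event: 6·2/7 + 12·1/7 = 24/7.
E[T | T is even] = (24/7) / (3/7) = 8.

8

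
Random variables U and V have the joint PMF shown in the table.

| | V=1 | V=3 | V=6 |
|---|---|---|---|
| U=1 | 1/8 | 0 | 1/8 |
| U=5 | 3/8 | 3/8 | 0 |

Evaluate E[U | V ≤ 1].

4

P(V ≤ 1) = 1/2.
Σ U·P over the event = 1·(1/8) + 5·(3/8) = 2.
E[U | V ≤ 1] = (2) / (1/2) = 4.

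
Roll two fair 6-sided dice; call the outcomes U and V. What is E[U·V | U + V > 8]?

P(U + V > 8) = 5/18.
Summing UV·P(x,y) over outcomes with U + V > 8 gives 245/36.
E[U·V | U + V > 8] = (245/36) / (5/18) = 49/2.

49/2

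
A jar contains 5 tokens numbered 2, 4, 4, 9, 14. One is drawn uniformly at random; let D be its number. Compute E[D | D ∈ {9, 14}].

23/2

P(D ∈ {9, 14}) = 2/5.
Σ over the event: 9·1/5 + 14·1/5 = 23/5.
E[D | D ∈ {9, 14}] = (23/5) / (2/5) = 23/2.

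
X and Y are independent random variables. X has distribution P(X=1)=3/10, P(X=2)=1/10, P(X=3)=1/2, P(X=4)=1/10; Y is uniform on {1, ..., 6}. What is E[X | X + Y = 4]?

P(X + Y = 4) = 3/20.
Summing X·P(x,y) over outcomes with X + Y = 4 gives 1/3.
E[X | X + Y = 4] = (1/3) / (3/20) = 20/9.

20/9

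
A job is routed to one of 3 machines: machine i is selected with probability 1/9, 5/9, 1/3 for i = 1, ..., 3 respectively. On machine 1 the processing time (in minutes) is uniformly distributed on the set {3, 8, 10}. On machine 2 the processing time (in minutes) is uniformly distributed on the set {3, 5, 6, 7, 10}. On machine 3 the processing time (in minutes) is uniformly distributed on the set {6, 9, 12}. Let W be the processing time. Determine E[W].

E[W | machine 1] = (3+8+10)/3 = 7.
E[W | machine 2] = (3+5+6+7+10)/5 = 31/5.
E[W | machine 3] = (6+9+12)/3 = 9.
E[W] = (1/9)·(7) + (5/9)·(31/5) + (1/3)·(9) = 65/9.

65/9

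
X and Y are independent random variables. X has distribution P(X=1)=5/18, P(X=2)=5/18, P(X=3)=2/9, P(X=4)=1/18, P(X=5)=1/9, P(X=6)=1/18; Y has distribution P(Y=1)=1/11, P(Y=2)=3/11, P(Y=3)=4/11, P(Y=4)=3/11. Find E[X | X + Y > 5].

165/43

P(X + Y > 5) = 43/99.
Summing X·P(x,y) over outcomes with X + Y > 5 gives 5/3.
E[X | X + Y > 5] = (5/3) / (43/99) = 165/43.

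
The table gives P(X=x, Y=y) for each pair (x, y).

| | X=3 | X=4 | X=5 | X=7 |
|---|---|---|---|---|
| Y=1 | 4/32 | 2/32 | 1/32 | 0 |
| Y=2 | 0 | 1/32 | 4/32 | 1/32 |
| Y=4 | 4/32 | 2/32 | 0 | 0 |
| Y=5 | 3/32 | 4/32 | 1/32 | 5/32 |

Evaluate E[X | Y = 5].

5

P(Y = 5) = 13/32.
Σ X·P over the event = 3·(3/32) + 4·(4/32) + 5·(1/32) + 7·(5/32) = 65/32.
E[X | Y = 5] = (65/32) / (13/32) = 5.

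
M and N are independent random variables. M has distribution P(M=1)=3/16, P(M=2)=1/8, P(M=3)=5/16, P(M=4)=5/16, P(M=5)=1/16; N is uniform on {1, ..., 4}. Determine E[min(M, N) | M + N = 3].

P(M + N = 3) = 5/64.
Summing min(M,N)·P(x,y) over outcomes with M + N = 3 gives 5/64.
E[min(M, N) | M + N = 3] = (5/64) / (5/64) = 1.

1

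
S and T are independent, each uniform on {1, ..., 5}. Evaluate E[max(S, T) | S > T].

4

P(S > T) = 2/5.
Summing max(S,T)·P(x,y) over outcomes with S > T gives 8/5.
E[max(S, T) | S > T] = (8/5) / (2/5) = 4.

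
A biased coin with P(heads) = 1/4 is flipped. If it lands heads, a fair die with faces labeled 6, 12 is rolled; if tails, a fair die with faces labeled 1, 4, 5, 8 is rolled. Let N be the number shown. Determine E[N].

E[N | heads] = (6+12)/2 = 9.
E[N | tails] = (1+4+5+8)/4 = 9/2.
E[N] = (1/4)·(9) + (3/4)·(9/2) = 45/8.

45/8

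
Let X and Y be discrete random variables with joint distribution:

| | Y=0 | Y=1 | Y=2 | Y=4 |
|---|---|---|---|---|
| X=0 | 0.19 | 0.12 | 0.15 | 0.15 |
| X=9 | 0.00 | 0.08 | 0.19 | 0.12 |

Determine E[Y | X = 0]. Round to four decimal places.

P(X = 0) = 0.61.
Σ Y·P over the event = 0·(0.19) + 1·(0.12) + 2·(0.15) + 4·(0.15) = 1.02.
E[Y | X = 0] = (1.02) / (0.61) = 1.6721.

1.6721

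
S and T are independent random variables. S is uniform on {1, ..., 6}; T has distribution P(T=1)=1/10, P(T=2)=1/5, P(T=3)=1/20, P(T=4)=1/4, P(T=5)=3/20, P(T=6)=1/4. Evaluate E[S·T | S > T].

P(S > T) = 7/20.
Summing ST·P(x,y) over outcomes with S > T gives 539/120.
E[S·T | S > T] = (539/120) / (7/20) = 77/6.

77/6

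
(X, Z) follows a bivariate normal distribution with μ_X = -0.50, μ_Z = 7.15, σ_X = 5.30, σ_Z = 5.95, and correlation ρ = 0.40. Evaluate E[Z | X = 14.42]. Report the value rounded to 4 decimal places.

13.8499

The regression of Z on X has slope ρ·σ_Z/σ_X and passes through (μ_X, μ_Z).
E[Z | X=14.42] = 7.15 + (0.40)·(5.95/5.30)·(14.42 − (-0.50)) = 7.15 + (0.449057)·(14.92) = 13.8499.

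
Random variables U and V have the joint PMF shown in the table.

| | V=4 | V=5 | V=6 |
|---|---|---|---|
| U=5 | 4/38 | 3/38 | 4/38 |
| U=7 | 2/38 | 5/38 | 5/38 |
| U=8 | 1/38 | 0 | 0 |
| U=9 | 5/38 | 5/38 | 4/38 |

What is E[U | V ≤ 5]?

P(V ≤ 5) = 25/38.
Σ U·P over the event = 5·(4/38) + 5·(3/38) + 7·(2/38) + 7·(5/38) + 8·(1/38) + 9·(5/38) + 9·(5/38) = 91/19.
E[U | V ≤ 5] = (91/19) / (25/38) = 182/25.

182/25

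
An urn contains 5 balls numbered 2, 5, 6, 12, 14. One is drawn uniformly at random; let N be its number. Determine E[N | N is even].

P(N is even) = 4/5.
Σ over the event: 2·1/5 + 6·1/5 + 12·1/5 + 14·1/5 = 34/5.
E[N | N is even] = (34/5) / (4/5) = 17/2.

17/2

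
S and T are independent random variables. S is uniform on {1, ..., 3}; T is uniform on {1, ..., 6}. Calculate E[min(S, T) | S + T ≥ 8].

8/3

P(S + T ≥ 8) = 1/6.
Summing min(S,T)·P(x,y) over outcomes with S + T ≥ 8 gives 4/9.
E[min(S, T) | S + T ≥ 8] = (4/9) / (1/6) = 8/3.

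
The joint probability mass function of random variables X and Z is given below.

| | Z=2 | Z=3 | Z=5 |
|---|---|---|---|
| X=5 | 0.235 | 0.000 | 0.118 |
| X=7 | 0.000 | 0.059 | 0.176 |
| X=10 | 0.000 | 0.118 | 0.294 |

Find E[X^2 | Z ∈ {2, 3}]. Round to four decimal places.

49.9175

P(Z ∈ {2, 3}) = 0.412.
Σ X^2·P over the event = 25·(0.235) + 49·(0.059) + 100·(0.118) = 20.566.
E[X^2 | Z ∈ {2, 3}] = (20.566) / (0.412) = 49.9175.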